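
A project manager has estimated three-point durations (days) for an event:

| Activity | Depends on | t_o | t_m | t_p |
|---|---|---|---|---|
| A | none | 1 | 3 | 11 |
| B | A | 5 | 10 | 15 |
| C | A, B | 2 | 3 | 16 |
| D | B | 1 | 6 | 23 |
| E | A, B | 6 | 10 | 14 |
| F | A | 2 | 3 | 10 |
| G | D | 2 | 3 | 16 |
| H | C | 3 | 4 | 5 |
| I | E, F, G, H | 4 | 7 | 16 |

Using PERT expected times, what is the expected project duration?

35 days

te_A = (1 + 4·3 + 11)/6 = 24/6 = 4
te_B = (5 + 4·10 + 15)/6 = 60/6 = 10
te_C = (2 + 4·3 + 16)/6 = 30/6 = 5
te_D = (1 + 4·6 + 23)/6 = 48/6 = 8
te_E = (6 + 4·10 + 14)/6 = 60/6 = 10
te_F = (2 + 4·3 + 10)/6 = 24/6 = 4
te_G = (2 + 4·3 + 16)/6 = 30/6 = 5
te_H = (3 + 4·4 + 5)/6 = 24/6 = 4
te_I = (4 + 4·7 + 16)/6 = 48/6 = 8

Forward pass:
ES_A = 0; EF_A = 4
ES_B = 4; EF_B = 4+10 = 14
ES_C = max(EF_A=4, EF_B=14) = 14; EF_C = 14+5 = 19
ES_D = 14; EF_D = 14+8 = 22
ES_E = max(EF_A=4, EF_B=14) = 14; EF_E = 14+10 = 24
ES_F = 4; EF_F = 4+4 = 8
ES_G = 22; EF_G = 22+5 = 27
ES_H = 19; EF_H = 19+4 = 23
ES_I = max(EF_E=24, EF_F=8, EF_G=27, EF_H=23) = 27; EF_I = 27+8 = 35
Expected project duration μ = 35 days. Critical path: A → B → D → G → I.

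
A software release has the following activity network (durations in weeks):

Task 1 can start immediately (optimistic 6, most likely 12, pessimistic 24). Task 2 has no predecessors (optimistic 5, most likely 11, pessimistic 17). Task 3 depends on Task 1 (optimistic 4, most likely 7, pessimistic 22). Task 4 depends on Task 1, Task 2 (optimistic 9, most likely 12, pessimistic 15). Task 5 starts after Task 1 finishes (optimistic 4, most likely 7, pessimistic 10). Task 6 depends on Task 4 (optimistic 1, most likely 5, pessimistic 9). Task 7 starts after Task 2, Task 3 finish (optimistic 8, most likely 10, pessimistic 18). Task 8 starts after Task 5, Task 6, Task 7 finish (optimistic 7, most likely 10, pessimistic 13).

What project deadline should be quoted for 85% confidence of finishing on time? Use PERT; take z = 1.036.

te_Task 1 = (6 + 4·12 + 24)/6 = 78/6 = 13; σ²_Task 1 = ((24−6)/6)² = 9.000
te_Task 2 = (5 + 4·11 + 17)/6 = 66/6 = 11; σ²_Task 2 = ((17−5)/6)² = 4.000
te_Task 3 = (4 + 4·7 + 22)/6 = 54/6 = 9; σ²_Task 3 = ((22−4)/6)² = 9.000
te_Task 4 = (9 + 4·12 + 15)/6 = 72/6 = 12; σ²_Task 4 = ((15−9)/6)² = 1.000
te_Task 5 = (4 + 4·7 + 10)/6 = 42/6 = 7; σ²_Task 5 = ((10−4)/6)² = 1.000
te_Task 6 = (1 + 4·5 + 9)/6 = 30/6 = 5; σ²_Task 6 = ((9−1)/6)² = 1.778
te_Task 7 = (8 + 4·10 + 18)/6 = 66/6 = 11; σ²_Task 7 = ((18−8)/6)² = 2.778
te_Task 8 = (7 + 4·10 + 13)/6 = 60/6 = 10; σ²_Task 8 = ((13−7)/6)² = 1.000

Forward pass:
ES_Task 1 = 0; EF_Task 1 = 13
ES_Task 2 = 0; EF_Task 2 = 11
ES_Task 3 = 13; EF_Task 3 = 13+9 = 22
ES_Task 4 = max(EF_Task 1=13, EF_Task 2=11) = 13; EF_Task 4 = 13+12 = 25
ES_Task 5 = 13; EF_Task 5 = 13+7 = 20
ES_Task 6 = 25; EF_Task 6 = 25+5 = 30
ES_Task 7 = max(EF_Task 2=11, EF_Task 3=22) = 22; EF_Task 7 = 22+11 = 33
ES_Task 8 = max(EF_Task 5=20, EF_Task 6=30, EF_Task 7=33) = 33; EF_Task 8 = 33+10 = 43
Expected project duration μ = 43 weeks. Critical path: Task 1 → Task 3 → Task 7 → Task 8.

Variance along critical path = 9.000 + 9.000 + 2.778 + 1.000 = 21.778; σ = 4.667 weeks.
D = μ + z·σ = 43 + 1.036·4.667 = 47.8 weeks

47.8 weeks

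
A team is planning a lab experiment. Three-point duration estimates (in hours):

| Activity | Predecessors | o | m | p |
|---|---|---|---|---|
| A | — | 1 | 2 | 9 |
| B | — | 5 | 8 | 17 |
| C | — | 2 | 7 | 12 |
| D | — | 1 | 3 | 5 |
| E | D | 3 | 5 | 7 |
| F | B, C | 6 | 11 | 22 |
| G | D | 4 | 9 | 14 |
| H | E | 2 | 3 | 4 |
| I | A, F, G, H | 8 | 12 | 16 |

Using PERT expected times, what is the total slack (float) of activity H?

10 hours

te_A = (1 + 4·2 + 9)/6 = 18/6 = 3
te_B = (5 + 4·8 + 17)/6 = 54/6 = 9
te_C = (2 + 4·7 + 12)/6 = 42/6 = 7
te_D = (1 + 4·3 + 5)/6 = 18/6 = 3
te_E = (3 + 4·5 + 7)/6 = 30/6 = 5
te_F = (6 + 4·11 + 22)/6 = 72/6 = 12
te_G = (4 + 4·9 + 14)/6 = 54/6 = 9
te_H = (2 + 4·3 + 4)/6 = 18/6 = 3
te_I = (8 + 4·12 + 16)/6 = 72/6 = 12

Forward pass:
ES_A = 0; EF_A = 3
ES_B = 0; EF_B = 9
ES_C = 0; EF_C = 7
ES_D = 0; EF_D = 3
ES_E = 3; EF_E = 3+5 = 8
ES_F = max(EF_B=9, EF_C=7) = 9; EF_F = 9+12 = 21
ES_G = 3; EF_G = 3+9 = 12
ES_H = 8; EF_H = 8+3 = 11
ES_I = max(EF_A=3, EF_F=21, EF_G=12, EF_H=11) = 21; EF_I = 21+12 = 33
Expected project duration μ = 33 hours. Critical path: B → F → I.

Backward pass:
LF_I = 33; LS_I = 33−12 = 21
LF_H = LS_I = 21; LS_H = 21−3 = 18
LF_G = LS_I = 21; LS_G = 21−9 = 12
LF_F = LS_I = 21; LS_F = 21−12 = 9
LF_E = LS_H = 18; LS_E = 18−5 = 13
LF_D = min(LS_E=13, LS_G=12) = 12; LS_D = 12−3 = 9
LF_C = LS_F = 9; LS_C = 9−7 = 2
LF_B = LS_F = 9; LS_B = 9−9 = 0
LF_A = LS_I = 21; LS_A = 21−3 = 18
Slack_H = LS_H − ES_H = 18 − 8 = 10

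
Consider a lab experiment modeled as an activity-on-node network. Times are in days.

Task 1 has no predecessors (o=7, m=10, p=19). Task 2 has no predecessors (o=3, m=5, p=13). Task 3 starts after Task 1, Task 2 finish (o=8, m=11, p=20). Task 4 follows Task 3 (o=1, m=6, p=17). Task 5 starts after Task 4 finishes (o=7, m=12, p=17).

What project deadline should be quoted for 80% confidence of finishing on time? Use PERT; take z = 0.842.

te_Task 1 = (7 + 4·10 + 19)/6 = 66/6 = 11; σ²_Task 1 = ((19−7)/6)² = 4.000
te_Task 2 = (3 + 4·5 + 13)/6 = 36/6 = 6; σ²_Task 2 = ((13−3)/6)² = 2.778
te_Task 3 = (8 + 4·11 + 20)/6 = 72/6 = 12; σ²_Task 3 = ((20−8)/6)² = 4.000
te_Task 4 = (1 + 4·6 + 17)/6 = 42/6 = 7; σ²_Task 4 = ((17−1)/6)² = 7.111
te_Task 5 = (7 + 4·12 + 17)/6 = 72/6 = 12; σ²_Task 5 = ((17−7)/6)² = 2.778

Forward pass:
ES_Task 1 = 0; EF_Task 1 = 11
ES_Task 2 = 0; EF_Task 2 = 6
ES_Task 3 = max(EF_Task 1=11, EF_Task 2=6) = 11; EF_Task 3 = 11+12 = 23
ES_Task 4 = 23; EF_Task 4 = 23+7 = 30
ES_Task 5 = 30; EF_Task 5 = 30+12 = 42
Expected project duration μ = 42 days. Critical path: Task 1 → Task 3 → Task 4 → Task 5.

Variance along critical path = 4.000 + 4.000 + 7.111 + 2.778 = 17.889; σ = 4.230 days.
D = μ + z·σ = 42 + 0.842·4.230 = 45.6 days

45.6 days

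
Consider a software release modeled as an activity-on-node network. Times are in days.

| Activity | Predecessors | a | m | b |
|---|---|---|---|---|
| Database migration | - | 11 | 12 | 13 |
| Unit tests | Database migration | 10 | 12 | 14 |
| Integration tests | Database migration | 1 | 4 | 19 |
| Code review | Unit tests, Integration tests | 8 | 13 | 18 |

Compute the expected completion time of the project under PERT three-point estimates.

37 days

te_Database migration = (11 + 4·12 + 13)/6 = 72/6 = 12
te_Unit tests = (10 + 4·12 + 14)/6 = 72/6 = 12
te_Integration tests = (1 + 4·4 + 19)/6 = 36/6 = 6
te_Code review = (8 + 4·13 + 18)/6 = 78/6 = 13

Forward pass:
ES_Database migration = 0; EF_Database migration = 12
ES_Unit tests = 12; EF_Unit tests = 12+12 = 24
ES_Integration tests = 12; EF_Integration tests = 12+6 = 18
ES_Code review = max(EF_Unit tests=24, EF_Integration tests=18) = 24; EF_Code review = 24+13 = 37
Expected project duration μ = 37 days. Critical path: Database migration → Unit tests → Code review.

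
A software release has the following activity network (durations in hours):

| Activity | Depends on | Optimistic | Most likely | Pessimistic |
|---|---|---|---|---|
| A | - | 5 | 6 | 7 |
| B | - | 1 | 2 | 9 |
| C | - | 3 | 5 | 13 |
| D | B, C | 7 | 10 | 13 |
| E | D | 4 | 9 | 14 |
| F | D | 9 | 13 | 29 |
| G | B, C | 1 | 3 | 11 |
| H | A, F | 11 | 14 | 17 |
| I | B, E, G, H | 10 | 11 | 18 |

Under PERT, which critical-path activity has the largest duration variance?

te_A = (5 + 4·6 + 7)/6 = 36/6 = 6; σ²_A = ((7−5)/6)² = 0.111
te_B = (1 + 4·2 + 9)/6 = 18/6 = 3; σ²_B = ((9−1)/6)² = 1.778
te_C = (3 + 4·5 + 13)/6 = 36/6 = 6; σ²_C = ((13−3)/6)² = 2.778
te_D = (7 + 4·10 + 13)/6 = 60/6 = 10; σ²_D = ((13−7)/6)² = 1.000
te_E = (4 + 4·9 + 14)/6 = 54/6 = 9; σ²_E = ((14−4)/6)² = 2.778
te_F = (9 + 4·13 + 29)/6 = 90/6 = 15; σ²_F = ((29−9)/6)² = 11.111
te_G = (1 + 4·3 + 11)/6 = 24/6 = 4; σ²_G = ((11−1)/6)² = 2.778
te_H = (11 + 4·14 + 17)/6 = 84/6 = 14; σ²_H = ((17−11)/6)² = 1.000
te_I = (10 + 4·11 + 18)/6 = 72/6 = 12; σ²_I = ((18−10)/6)² = 1.778

Forward pass:
ES_A = 0; EF_A = 6
ES_B = 0; EF_B = 3
ES_C = 0; EF_C = 6
ES_D = max(EF_B=3, EF_C=6) = 6; EF_D = 6+10 = 16
ES_E = 16; EF_E = 16+9 = 25
ES_F = 16; EF_F = 16+15 = 31
ES_G = max(EF_B=3, EF_C=6) = 6; EF_G = 6+4 = 10
ES_H = max(EF_A=6, EF_F=31) = 31; EF_H = 31+14 = 45
ES_I = max(EF_B=3, EF_E=25, EF_G=10, EF_H=45) = 45; EF_I = 45+12 = 57
Expected project duration μ = 57 hours. Critical path: C → D → F → H → I.

Variances on critical path: σ²_C=2.778, σ²_D=1.000, σ²_F=11.111, σ²_H=1.000, σ²_I=1.778.
Largest is σ²_F = 11.111.

F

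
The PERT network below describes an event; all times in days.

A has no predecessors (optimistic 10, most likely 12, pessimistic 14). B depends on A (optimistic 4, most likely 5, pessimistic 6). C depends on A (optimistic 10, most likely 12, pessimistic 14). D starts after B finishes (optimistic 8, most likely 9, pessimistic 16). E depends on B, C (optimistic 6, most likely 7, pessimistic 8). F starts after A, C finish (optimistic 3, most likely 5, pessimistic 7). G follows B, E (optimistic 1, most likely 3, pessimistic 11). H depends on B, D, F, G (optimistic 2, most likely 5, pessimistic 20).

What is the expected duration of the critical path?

42 days

te_A = (10 + 4·12 + 14)/6 = 72/6 = 12
te_B = (4 + 4·5 + 6)/6 = 30/6 = 5
te_C = (10 + 4·12 + 14)/6 = 72/6 = 12
te_D = (8 + 4·9 + 16)/6 = 60/6 = 10
te_E = (6 + 4·7 + 8)/6 = 42/6 = 7
te_F = (3 + 4·5 + 7)/6 = 30/6 = 5
te_G = (1 + 4·3 + 11)/6 = 24/6 = 4
te_H = (2 + 4·5 + 20)/6 = 42/6 = 7

Forward pass:
ES_A = 0; EF_A = 12
ES_B = 12; EF_B = 12+5 = 17
ES_C = 12; EF_C = 12+12 = 24
ES_D = 17; EF_D = 17+10 = 27
ES_E = max(EF_B=17, EF_C=24) = 24; EF_E = 24+7 = 31
ES_F = max(EF_A=12, EF_C=24) = 24; EF_F = 24+5 = 29
ES_G = max(EF_B=17, EF_E=31) = 31; EF_G = 31+4 = 35
ES_H = max(EF_B=17, EF_D=27, EF_F=29, EF_G=35) = 35; EF_H = 35+7 = 42
Expected project duration μ = 42 days. Critical path: A → C → E → G → H.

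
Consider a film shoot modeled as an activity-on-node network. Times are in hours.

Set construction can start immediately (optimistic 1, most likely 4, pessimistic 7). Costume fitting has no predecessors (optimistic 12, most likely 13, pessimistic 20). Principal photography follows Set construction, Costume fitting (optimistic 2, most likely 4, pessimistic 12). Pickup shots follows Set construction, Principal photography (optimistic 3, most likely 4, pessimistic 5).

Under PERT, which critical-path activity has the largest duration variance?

te_Set construction = (1 + 4·4 + 7)/6 = 24/6 = 4; σ²_Set construction = ((7−1)/6)² = 1.000
te_Costume fitting = (12 + 4·13 + 20)/6 = 84/6 = 14; σ²_Costume fitting = ((20−12)/6)² = 1.778
te_Principal photography = (2 + 4·4 + 12)/6 = 30/6 = 5; σ²_Principal photography = ((12−2)/6)² = 2.778
te_Pickup shots = (3 + 4·4 + 5)/6 = 24/6 = 4; σ²_Pickup shots = ((5−3)/6)² = 0.111

Forward pass:
ES_Set construction = 0; EF_Set construction = 4
ES_Costume fitting = 0; EF_Costume fitting = 14
ES_Principal photography = max(EF_Set construction=4, EF_Costume fitting=14) = 14; EF_Principal photography = 14+5 = 19
ES_Pickup shots = max(EF_Set construction=4, EF_Principal photography=19) = 19; EF_Pickup shots = 19+4 = 23
Expected project duration μ = 23 hours. Critical path: Costume fitting → Principal photography → Pickup shots.

Variances on critical path: σ²_Costume fitting=1.778, σ²_Principal photography=2.778, σ²_Pickup shots=0.111.
Largest is σ²_Principal photography = 2.778.

Principal photography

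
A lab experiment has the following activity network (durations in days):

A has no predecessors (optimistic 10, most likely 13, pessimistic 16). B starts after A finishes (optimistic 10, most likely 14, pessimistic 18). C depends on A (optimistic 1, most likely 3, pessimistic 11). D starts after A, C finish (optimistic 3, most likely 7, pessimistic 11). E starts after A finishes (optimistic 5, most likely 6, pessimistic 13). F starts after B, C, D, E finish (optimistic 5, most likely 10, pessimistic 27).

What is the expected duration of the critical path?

39 days

te_A = (10 + 4·13 + 16)/6 = 78/6 = 13
te_B = (10 + 4·14 + 18)/6 = 84/6 = 14
te_C = (1 + 4·3 + 11)/6 = 24/6 = 4
te_D = (3 + 4·7 + 11)/6 = 42/6 = 7
te_E = (5 + 4·6 + 13)/6 = 42/6 = 7
te_F = (5 + 4·10 + 27)/6 = 72/6 = 12

Forward pass:
ES_A = 0; EF_A = 13
ES_B = 13; EF_B = 13+14 = 27
ES_C = 13; EF_C = 13+4 = 17
ES_D = max(EF_A=13, EF_C=17) = 17; EF_D = 17+7 = 24
ES_E = 13; EF_E = 13+7 = 20
ES_F = max(EF_B=27, EF_C=17, EF_D=24, EF_E=20) = 27; EF_F = 27+12 = 39
Expected project duration μ = 39 days. Critical path: A → B → F.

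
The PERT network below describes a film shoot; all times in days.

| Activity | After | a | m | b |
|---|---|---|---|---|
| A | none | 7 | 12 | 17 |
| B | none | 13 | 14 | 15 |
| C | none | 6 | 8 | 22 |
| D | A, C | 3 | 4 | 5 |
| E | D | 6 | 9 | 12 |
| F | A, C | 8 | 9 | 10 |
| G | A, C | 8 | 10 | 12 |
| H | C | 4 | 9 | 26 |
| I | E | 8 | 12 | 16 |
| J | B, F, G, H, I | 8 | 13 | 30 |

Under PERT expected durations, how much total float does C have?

te_A = (7 + 4·12 + 17)/6 = 72/6 = 12
te_B = (13 + 4·14 + 15)/6 = 84/6 = 14
te_C = (6 + 4·8 + 22)/6 = 60/6 = 10
te_D = (3 + 4·4 + 5)/6 = 24/6 = 4
te_E = (6 + 4·9 + 12)/6 = 54/6 = 9
te_F = (8 + 4·9 + 10)/6 = 54/6 = 9
te_G = (8 + 4·10 + 12)/6 = 60/6 = 10
te_H = (4 + 4·9 + 26)/6 = 66/6 = 11
te_I = (8 + 4·12 + 16)/6 = 72/6 = 12
te_J = (8 + 4·13 + 30)/6 = 90/6 = 15

Forward pass:
ES_A = 0; EF_A = 12
ES_B = 0; EF_B = 14
ES_C = 0; EF_C = 10
ES_D = max(EF_A=12, EF_C=10) = 12; EF_D = 12+4 = 16
ES_E = 16; EF_E = 16+9 = 25
ES_F = max(EF_A=12, EF_C=10) = 12; EF_F = 12+9 = 21
ES_G = max(EF_A=12, EF_C=10) = 12; EF_G = 12+10 = 22
ES_H = 10; EF_H = 10+11 = 21
ES_I = 25; EF_I = 25+12 = 37
ES_J = max(EF_B=14, EF_F=21, EF_G=22, EF_H=21, EF_I=37) = 37; EF_J = 37+15 = 52
Expected project duration μ = 52 days. Critical path: A → D → E → I → J.

Backward pass:
LF_J = 52; LS_J = 52−15 = 37
LF_I = LS_J = 37; LS_I = 37−12 = 25
LF_H = LS_J = 37; LS_H = 37−11 = 26
LF_G = LS_J = 37; LS_G = 37−10 = 27
LF_F = LS_J = 37; LS_F = 37−9 = 28
LF_E = LS_I = 25; LS_E = 25−9 = 16
LF_D = LS_E = 16; LS_D = 16−4 = 12
LF_C = min(LS_D=12, LS_F=28, LS_G=27, LS_H=26) = 12; LS_C = 12−10 = 2
LF_B = LS_J = 37; LS_B = 37−14 = 23
LF_A = min(LS_D=12, LS_F=28, LS_G=27) = 12; LS_A = 12−12 = 0
Slack_C = LS_C − ES_C = 2 − 0 = 2

2 days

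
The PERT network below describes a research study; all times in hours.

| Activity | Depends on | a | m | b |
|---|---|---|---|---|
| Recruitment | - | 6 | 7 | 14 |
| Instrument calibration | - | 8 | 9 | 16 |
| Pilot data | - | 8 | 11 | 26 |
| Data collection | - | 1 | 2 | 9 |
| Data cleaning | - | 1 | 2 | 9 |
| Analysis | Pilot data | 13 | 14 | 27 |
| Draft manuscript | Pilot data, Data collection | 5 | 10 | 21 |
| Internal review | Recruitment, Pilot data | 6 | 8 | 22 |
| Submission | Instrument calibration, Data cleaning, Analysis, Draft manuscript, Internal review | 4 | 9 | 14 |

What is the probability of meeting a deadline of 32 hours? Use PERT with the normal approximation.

te_Recruitment = (6 + 4·7 + 14)/6 = 48/6 = 8; σ²_Recruitment = ((14−6)/6)² = 1.778
te_Instrument calibration = (8 + 4·9 + 16)/6 = 60/6 = 10; σ²_Instrument calibration = ((16−8)/6)² = 1.778
te_Pilot data = (8 + 4·11 + 26)/6 = 78/6 = 13; σ²_Pilot data = ((26−8)/6)² = 9.000
te_Data collection = (1 + 4·2 + 9)/6 = 18/6 = 3; σ²_Data collection = ((9−1)/6)² = 1.778
te_Data cleaning = (1 + 4·2 + 9)/6 = 18/6 = 3; σ²_Data cleaning = ((9−1)/6)² = 1.778
te_Analysis = (13 + 4·14 + 27)/6 = 96/6 = 16; σ²_Analysis = ((27−13)/6)² = 5.444
te_Draft manuscript = (5 + 4·10 + 21)/6 = 66/6 = 11; σ²_Draft manuscript = ((21−5)/6)² = 7.111
te_Internal review = (6 + 4·8 + 22)/6 = 60/6 = 10; σ²_Internal review = ((22−6)/6)² = 7.111
te_Submission = (4 + 4·9 + 14)/6 = 54/6 = 9; σ²_Submission = ((14−4)/6)² = 2.778

Forward pass:
ES_Recruitment = 0; EF_Recruitment = 8
ES_Instrument calibration = 0; EF_Instrument calibration = 10
ES_Pilot data = 0; EF_Pilot data = 13
ES_Data collection = 0; EF_Data collection = 3
ES_Data cleaning = 0; EF_Data cleaning = 3
ES_Analysis = 13; EF_Analysis = 13+16 = 29
ES_Draft manuscript = max(EF_Pilot data=13, EF_Data collection=3) = 13; EF_Draft manuscript = 13+11 = 24
ES_Internal review = max(EF_Recruitment=8, EF_Pilot data=13) = 13; EF_Internal review = 13+10 = 23
ES_Submission = max(EF_Instrument calibration=10, EF_Data cleaning=3, EF_Analysis=29, EF_Draft manuscript=24, EF_Internal review=23) = 29; EF_Submission = 29+9 = 38
Expected project duration μ = 38 hours. Critical path: Pilot data → Analysis → Submission.

Variance along critical path = 9.000 + 5.444 + 2.778 = 17.222; σ = √17.222 = 4.150 hours.
Z = (32 − 38) / 4.150 = -1.446
P(T ≤ 32) = Φ(-1.446) ≈ 0.074

0.074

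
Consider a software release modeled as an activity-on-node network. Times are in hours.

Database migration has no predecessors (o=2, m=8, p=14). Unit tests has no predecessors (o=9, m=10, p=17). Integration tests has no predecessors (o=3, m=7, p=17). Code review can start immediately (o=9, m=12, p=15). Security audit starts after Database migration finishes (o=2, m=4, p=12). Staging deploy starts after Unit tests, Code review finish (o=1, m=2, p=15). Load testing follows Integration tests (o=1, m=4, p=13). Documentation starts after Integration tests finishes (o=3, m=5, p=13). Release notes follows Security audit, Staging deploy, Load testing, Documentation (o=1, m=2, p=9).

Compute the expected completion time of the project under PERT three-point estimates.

19 hours

te_Database migration = (2 + 4·8 + 14)/6 = 48/6 = 8
te_Unit tests = (9 + 4·10 + 17)/6 = 66/6 = 11
te_Integration tests = (3 + 4·7 + 17)/6 = 48/6 = 8
te_Code review = (9 + 4·12 + 15)/6 = 72/6 = 12
te_Security audit = (2 + 4·4 + 12)/6 = 30/6 = 5
te_Staging deploy = (1 + 4·2 + 15)/6 = 24/6 = 4
te_Load testing = (1 + 4·4 + 13)/6 = 30/6 = 5
te_Documentation = (3 + 4·5 + 13)/6 = 36/6 = 6
te_Release notes = (1 + 4·2 + 9)/6 = 18/6 = 3

Forward pass:
ES_Database migration = 0; EF_Database migration = 8
ES_Unit tests = 0; EF_Unit tests = 11
ES_Integration tests = 0; EF_Integration tests = 8
ES_Code review = 0; EF_Code review = 12
ES_Security audit = 8; EF_Security audit = 8+5 = 13
ES_Staging deploy = max(EF_Unit tests=11, EF_Code review=12) = 12; EF_Staging deploy = 12+4 = 16
ES_Load testing = 8; EF_Load testing = 8+5 = 13
ES_Documentation = 8; EF_Documentation = 8+6 = 14
ES_Release notes = max(EF_Security audit=13, EF_Staging deploy=16, EF_Load testing=13, EF_Documentation=14) = 16; EF_Release notes = 16+3 = 19
Expected project duration μ = 19 hours. Critical path: Code review → Staging deploy → Release notes.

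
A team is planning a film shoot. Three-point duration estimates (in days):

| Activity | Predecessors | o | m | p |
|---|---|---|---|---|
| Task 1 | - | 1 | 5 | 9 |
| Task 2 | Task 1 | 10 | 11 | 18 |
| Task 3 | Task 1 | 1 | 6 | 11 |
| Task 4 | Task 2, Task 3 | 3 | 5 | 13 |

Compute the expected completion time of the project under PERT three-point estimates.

te_Task 1 = (1 + 4·5 + 9)/6 = 30/6 = 5
te_Task 2 = (10 + 4·11 + 18)/6 = 72/6 = 12
te_Task 3 = (1 + 4·6 + 11)/6 = 36/6 = 6
te_Task 4 = (3 + 4·5 + 13)/6 = 36/6 = 6

Forward pass:
ES_Task 1 = 0; EF_Task 1 = 5
ES_Task 2 = 5; EF_Task 2 = 5+12 = 17
ES_Task 3 = 5; EF_Task 3 = 5+6 = 11
ES_Task 4 = max(EF_Task 2=17, EF_Task 3=11) = 17; EF_Task 4 = 17+6 = 23
Expected project duration μ = 23 days. Critical path: Task 1 → Task 2 → Task 4.

23 days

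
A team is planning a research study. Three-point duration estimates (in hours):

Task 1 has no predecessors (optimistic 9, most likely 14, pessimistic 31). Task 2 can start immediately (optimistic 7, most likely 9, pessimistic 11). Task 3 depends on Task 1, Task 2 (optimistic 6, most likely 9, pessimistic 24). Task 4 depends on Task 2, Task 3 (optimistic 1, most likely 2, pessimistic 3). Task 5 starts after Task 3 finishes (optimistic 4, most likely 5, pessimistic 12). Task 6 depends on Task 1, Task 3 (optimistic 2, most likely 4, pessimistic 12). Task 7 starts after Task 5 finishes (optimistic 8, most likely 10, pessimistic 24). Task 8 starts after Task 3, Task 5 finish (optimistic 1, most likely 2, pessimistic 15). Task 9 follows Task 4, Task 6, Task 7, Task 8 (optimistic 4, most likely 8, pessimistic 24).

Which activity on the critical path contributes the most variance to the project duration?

Task 1

te_Task 1 = (9 + 4·14 + 31)/6 = 96/6 = 16; σ²_Task 1 = ((31−9)/6)² = 13.444
te_Task 2 = (7 + 4·9 + 11)/6 = 54/6 = 9; σ²_Task 2 = ((11−7)/6)² = 0.444
te_Task 3 = (6 + 4·9 + 24)/6 = 66/6 = 11; σ²_Task 3 = ((24−6)/6)² = 9.000
te_Task 4 = (1 + 4·2 + 3)/6 = 12/6 = 2; σ²_Task 4 = ((3−1)/6)² = 0.111
te_Task 5 = (4 + 4·5 + 12)/6 = 36/6 = 6; σ²_Task 5 = ((12−4)/6)² = 1.778
te_Task 6 = (2 + 4·4 + 12)/6 = 30/6 = 5; σ²_Task 6 = ((12−2)/6)² = 2.778
te_Task 7 = (8 + 4·10 + 24)/6 = 72/6 = 12; σ²_Task 7 = ((24−8)/6)² = 7.111
te_Task 8 = (1 + 4·2 + 15)/6 = 24/6 = 4; σ²_Task 8 = ((15−1)/6)² = 5.444
te_Task 9 = (4 + 4·8 + 24)/6 = 60/6 = 10; σ²_Task 9 = ((24−4)/6)² = 11.111

Forward pass:
ES_Task 1 = 0; EF_Task 1 = 16
ES_Task 2 = 0; EF_Task 2 = 9
ES_Task 3 = max(EF_Task 1=16, EF_Task 2=9) = 16; EF_Task 3 = 16+11 = 27
ES_Task 4 = max(EF_Task 2=9, EF_Task 3=27) = 27; EF_Task 4 = 27+2 = 29
ES_Task 5 = 27; EF_Task 5 = 27+6 = 33
ES_Task 6 = max(EF_Task 1=16, EF_Task 3=27) = 27; EF_Task 6 = 27+5 = 32
ES_Task 7 = 33; EF_Task 7 = 33+12 = 45
ES_Task 8 = max(EF_Task 3=27, EF_Task 5=33) = 33; EF_Task 8 = 33+4 = 37
ES_Task 9 = max(EF_Task 4=29, EF_Task 6=32, EF_Task 7=45, EF_Task 8=37) = 45; EF_Task 9 = 45+10 = 55
Expected project duration μ = 55 hours. Critical path: Task 1 → Task 3 → Task 5 → Task 7 → Task 9.

Variances on critical path: σ²_Task 1=13.444, σ²_Task 3=9.000, σ²_Task 5=1.778, σ²_Task 7=7.111, σ²_Task 9=11.111.
Largest is σ²_Task 1 = 13.444.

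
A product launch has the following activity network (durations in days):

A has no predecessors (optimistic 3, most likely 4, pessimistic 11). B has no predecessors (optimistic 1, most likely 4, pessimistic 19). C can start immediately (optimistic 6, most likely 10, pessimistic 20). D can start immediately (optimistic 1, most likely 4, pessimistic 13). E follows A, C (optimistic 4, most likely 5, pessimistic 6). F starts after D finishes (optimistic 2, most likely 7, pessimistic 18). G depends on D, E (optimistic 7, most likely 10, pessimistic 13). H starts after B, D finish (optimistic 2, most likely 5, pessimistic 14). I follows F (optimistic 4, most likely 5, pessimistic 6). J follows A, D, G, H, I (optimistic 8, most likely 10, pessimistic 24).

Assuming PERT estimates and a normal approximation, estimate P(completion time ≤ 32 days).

te_A = (3 + 4·4 + 11)/6 = 30/6 = 5; σ²_A = ((11−3)/6)² = 1.778
te_B = (1 + 4·4 + 19)/6 = 36/6 = 6; σ²_B = ((19−1)/6)² = 9.000
te_C = (6 + 4·10 + 20)/6 = 66/6 = 11; σ²_C = ((20−6)/6)² = 5.444
te_D = (1 + 4·4 + 13)/6 = 30/6 = 5; σ²_D = ((13−1)/6)² = 4.000
te_E = (4 + 4·5 + 6)/6 = 30/6 = 5; σ²_E = ((6−4)/6)² = 0.111
te_F = (2 + 4·7 + 18)/6 = 48/6 = 8; σ²_F = ((18−2)/6)² = 7.111
te_G = (7 + 4·10 + 13)/6 = 60/6 = 10; σ²_G = ((13−7)/6)² = 1.000
te_H = (2 + 4·5 + 14)/6 = 36/6 = 6; σ²_H = ((14−2)/6)² = 4.000
te_I = (4 + 4·5 + 6)/6 = 30/6 = 5; σ²_I = ((6−4)/6)² = 0.111
te_J = (8 + 4·10 + 24)/6 = 72/6 = 12; σ²_J = ((24−8)/6)² = 7.111

Forward pass:
ES_A = 0; EF_A = 5
ES_B = 0; EF_B = 6
ES_C = 0; EF_C = 11
ES_D = 0; EF_D = 5
ES_E = max(EF_A=5, EF_C=11) = 11; EF_E = 11+5 = 16
ES_F = 5; EF_F = 5+8 = 13
ES_G = max(EF_D=5, EF_E=16) = 16; EF_G = 16+10 = 26
ES_H = max(EF_B=6, EF_D=5) = 6; EF_H = 6+6 = 12
ES_I = 13; EF_I = 13+5 = 18
ES_J = max(EF_A=5, EF_D=5, EF_G=26, EF_H=12, EF_I=18) = 26; EF_J = 26+12 = 38
Expected project duration μ = 38 days. Critical path: C → E → G → J.

Variance along critical path = 5.444 + 0.111 + 1.000 + 7.111 = 13.667; σ = √13.667 = 3.697 days.
Z = (32 − 38) / 3.697 = -1.623
P(T ≤ 32) = Φ(-1.623) ≈ 0.052

0.052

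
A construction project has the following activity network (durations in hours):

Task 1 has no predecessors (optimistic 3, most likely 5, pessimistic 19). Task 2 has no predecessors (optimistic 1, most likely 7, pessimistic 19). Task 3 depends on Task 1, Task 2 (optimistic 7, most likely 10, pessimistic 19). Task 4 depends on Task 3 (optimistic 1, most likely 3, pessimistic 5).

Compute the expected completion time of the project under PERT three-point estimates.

te_Task 1 = (3 + 4·5 + 19)/6 = 42/6 = 7
te_Task 2 = (1 + 4·7 + 19)/6 = 48/6 = 8
te_Task 3 = (7 + 4·10 + 19)/6 = 66/6 = 11
te_Task 4 = (1 + 4·3 + 5)/6 = 18/6 = 3

Forward pass:
ES_Task 1 = 0; EF_Task 1 = 7
ES_Task 2 = 0; EF_Task 2 = 8
ES_Task 3 = max(EF_Task 1=7, EF_Task 2=8) = 8; EF_Task 3 = 8+11 = 19
ES_Task 4 = 19; EF_Task 4 = 19+3 = 22
Expected project duration μ = 22 hours. Critical path: Task 2 → Task 3 → Task 4.

22 hours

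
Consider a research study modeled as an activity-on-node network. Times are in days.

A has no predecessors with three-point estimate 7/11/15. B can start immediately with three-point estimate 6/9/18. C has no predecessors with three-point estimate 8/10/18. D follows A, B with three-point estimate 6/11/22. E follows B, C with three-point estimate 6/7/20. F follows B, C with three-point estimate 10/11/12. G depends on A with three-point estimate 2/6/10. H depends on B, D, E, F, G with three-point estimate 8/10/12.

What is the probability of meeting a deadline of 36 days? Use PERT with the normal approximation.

te_A = (7 + 4·11 + 15)/6 = 66/6 = 11; σ²_A = ((15−7)/6)² = 1.778
te_B = (6 + 4·9 + 18)/6 = 60/6 = 10; σ²_B = ((18−6)/6)² = 4.000
te_C = (8 + 4·10 + 18)/6 = 66/6 = 11; σ²_C = ((18−8)/6)² = 2.778
te_D = (6 + 4·11 + 22)/6 = 72/6 = 12; σ²_D = ((22−6)/6)² = 7.111
te_E = (6 + 4·7 + 20)/6 = 54/6 = 9; σ²_E = ((20−6)/6)² = 5.444
te_F = (10 + 4·11 + 12)/6 = 66/6 = 11; σ²_F = ((12−10)/6)² = 0.111
te_G = (2 + 4·6 + 10)/6 = 36/6 = 6; σ²_G = ((10−2)/6)² = 1.778
te_H = (8 + 4·10 + 12)/6 = 60/6 = 10; σ²_H = ((12−8)/6)² = 0.444

Forward pass:
ES_A = 0; EF_A = 11
ES_B = 0; EF_B = 10
ES_C = 0; EF_C = 11
ES_D = max(EF_A=11, EF_B=10) = 11; EF_D = 11+12 = 23
ES_E = max(EF_B=10, EF_C=11) = 11; EF_E = 11+9 = 20
ES_F = max(EF_B=10, EF_C=11) = 11; EF_F = 11+11 = 22
ES_G = 11; EF_G = 11+6 = 17
ES_H = max(EF_B=10, EF_D=23, EF_E=20, EF_F=22, EF_G=17) = 23; EF_H = 23+10 = 33
Expected project duration μ = 33 days. Critical path: A → D → H.

Variance along critical path = 1.778 + 7.111 + 0.444 = 9.333; σ = √9.333 = 3.055 days.
Z = (36 − 33) / 3.055 = 0.982
P(T ≤ 36) = Φ(0.982) ≈ 0.837

0.837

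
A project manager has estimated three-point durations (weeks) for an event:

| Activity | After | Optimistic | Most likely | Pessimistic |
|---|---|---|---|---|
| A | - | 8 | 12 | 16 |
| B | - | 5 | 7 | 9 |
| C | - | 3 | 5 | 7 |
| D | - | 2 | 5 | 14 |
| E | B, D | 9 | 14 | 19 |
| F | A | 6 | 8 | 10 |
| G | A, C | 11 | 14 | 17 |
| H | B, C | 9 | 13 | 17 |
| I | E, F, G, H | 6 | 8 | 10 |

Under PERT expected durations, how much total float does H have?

6 weeks

te_A = (8 + 4·12 + 16)/6 = 72/6 = 12
te_B = (5 + 4·7 + 9)/6 = 42/6 = 7
te_C = (3 + 4·5 + 7)/6 = 30/6 = 5
te_D = (2 + 4·5 + 14)/6 = 36/6 = 6
te_E = (9 + 4·14 + 19)/6 = 84/6 = 14
te_F = (6 + 4·8 + 10)/6 = 48/6 = 8
te_G = (11 + 4·14 + 17)/6 = 84/6 = 14
te_H = (9 + 4·13 + 17)/6 = 78/6 = 13
te_I = (6 + 4·8 + 10)/6 = 48/6 = 8

Forward pass:
ES_A = 0; EF_A = 12
ES_B = 0; EF_B = 7
ES_C = 0; EF_C = 5
ES_D = 0; EF_D = 6
ES_E = max(EF_B=7, EF_D=6) = 7; EF_E = 7+14 = 21
ES_F = 12; EF_F = 12+8 = 20
ES_G = max(EF_A=12, EF_C=5) = 12; EF_G = 12+14 = 26
ES_H = max(EF_B=7, EF_C=5) = 7; EF_H = 7+13 = 20
ES_I = max(EF_E=21, EF_F=20, EF_G=26, EF_H=20) = 26; EF_I = 26+8 = 34
Expected project duration μ = 34 weeks. Critical path: A → G → I.

Backward pass:
LF_I = 34; LS_I = 34−8 = 26
LF_H = LS_I = 26; LS_H = 26−13 = 13
LF_G = LS_I = 26; LS_G = 26−14 = 12
LF_F = LS_I = 26; LS_F = 26−8 = 18
LF_E = LS_I = 26; LS_E = 26−14 = 12
LF_D = LS_E = 12; LS_D = 12−6 = 6
LF_C = min(LS_G=12, LS_H=13) = 12; LS_C = 12−5 = 7
LF_B = min(LS_E=12, LS_H=13) = 12; LS_B = 12−7 = 5
LF_A = min(LS_F=18, LS_G=12) = 12; LS_A = 12−12 = 0
Slack_H = LS_H − ES_H = 13 − 7 = 6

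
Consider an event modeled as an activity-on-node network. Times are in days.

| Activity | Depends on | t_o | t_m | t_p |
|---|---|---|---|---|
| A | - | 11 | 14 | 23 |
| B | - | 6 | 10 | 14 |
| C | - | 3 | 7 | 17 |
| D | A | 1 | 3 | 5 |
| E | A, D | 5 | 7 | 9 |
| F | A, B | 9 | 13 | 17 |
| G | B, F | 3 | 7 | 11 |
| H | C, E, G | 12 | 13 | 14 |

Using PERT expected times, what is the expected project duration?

te_A = (11 + 4·14 + 23)/6 = 90/6 = 15
te_B = (6 + 4·10 + 14)/6 = 60/6 = 10
te_C = (3 + 4·7 + 17)/6 = 48/6 = 8
te_D = (1 + 4·3 + 5)/6 = 18/6 = 3
te_E = (5 + 4·7 + 9)/6 = 42/6 = 7
te_F = (9 + 4·13 + 17)/6 = 78/6 = 13
te_G = (3 + 4·7 + 11)/6 = 42/6 = 7
te_H = (12 + 4·13 + 14)/6 = 78/6 = 13

Forward pass:
ES_A = 0; EF_A = 15
ES_B = 0; EF_B = 10
ES_C = 0; EF_C = 8
ES_D = 15; EF_D = 15+3 = 18
ES_E = max(EF_A=15, EF_D=18) = 18; EF_E = 18+7 = 25
ES_F = max(EF_A=15, EF_B=10) = 15; EF_F = 15+13 = 28
ES_G = max(EF_B=10, EF_F=28) = 28; EF_G = 28+7 = 35
ES_H = max(EF_C=8, EF_E=25, EF_G=35) = 35; EF_H = 35+13 = 48
Expected project duration μ = 48 days. Critical path: A → F → G → H.

48 days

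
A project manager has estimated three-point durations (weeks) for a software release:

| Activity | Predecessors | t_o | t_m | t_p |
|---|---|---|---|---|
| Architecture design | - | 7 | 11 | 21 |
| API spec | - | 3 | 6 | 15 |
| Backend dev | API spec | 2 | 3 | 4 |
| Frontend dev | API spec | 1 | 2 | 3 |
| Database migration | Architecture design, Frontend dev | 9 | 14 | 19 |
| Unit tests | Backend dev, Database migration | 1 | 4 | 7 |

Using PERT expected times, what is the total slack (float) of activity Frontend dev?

3 weeks

te_Architecture design = (7 + 4·11 + 21)/6 = 72/6 = 12
te_API spec = (3 + 4·6 + 15)/6 = 42/6 = 7
te_Backend dev = (2 + 4·3 + 4)/6 = 18/6 = 3
te_Frontend dev = (1 + 4·2 + 3)/6 = 12/6 = 2
te_Database migration = (9 + 4·14 + 19)/6 = 84/6 = 14
te_Unit tests = (1 + 4·4 + 7)/6 = 24/6 = 4

Forward pass:
ES_Architecture design = 0; EF_Architecture design = 12
ES_API spec = 0; EF_API spec = 7
ES_Backend dev = 7; EF_Backend dev = 7+3 = 10
ES_Frontend dev = 7; EF_Frontend dev = 7+2 = 9
ES_Database migration = max(EF_Architecture design=12, EF_Frontend dev=9) = 12; EF_Database migration = 12+14 = 26
ES_Unit tests = max(EF_Backend dev=10, EF_Database migration=26) = 26; EF_Unit tests = 26+4 = 30
Expected project duration μ = 30 weeks. Critical path: Architecture design → Database migration → Unit tests.

Backward pass:
LF_Unit tests = 30; LS_Unit tests = 30−4 = 26
LF_Database migration = LS_Unit tests = 26; LS_Database migration = 26−14 = 12
LF_Frontend dev = LS_Database migration = 12; LS_Frontend dev = 12−2 = 10
LF_Backend dev = LS_Unit tests = 26; LS_Backend dev = 26−3 = 23
LF_API spec = min(LS_Backend dev=23, LS_Frontend dev=10) = 10; LS_API spec = 10−7 = 3
LF_Architecture design = LS_Database migration = 12; LS_Architecture design = 12−12 = 0
Slack_Frontend dev = LS_Frontend dev − ES_Frontend dev = 10 − 7 = 3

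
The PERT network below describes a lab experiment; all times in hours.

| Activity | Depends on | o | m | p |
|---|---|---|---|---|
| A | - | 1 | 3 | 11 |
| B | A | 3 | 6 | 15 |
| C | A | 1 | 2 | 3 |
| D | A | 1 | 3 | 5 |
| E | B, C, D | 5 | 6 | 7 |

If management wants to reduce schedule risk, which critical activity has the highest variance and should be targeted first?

te_A = (1 + 4·3 + 11)/6 = 24/6 = 4; σ²_A = ((11−1)/6)² = 2.778
te_B = (3 + 4·6 + 15)/6 = 42/6 = 7; σ²_B = ((15−3)/6)² = 4.000
te_C = (1 + 4·2 + 3)/6 = 12/6 = 2; σ²_C = ((3−1)/6)² = 0.111
te_D = (1 + 4·3 + 5)/6 = 18/6 = 3; σ²_D = ((5−1)/6)² = 0.444
te_E = (5 + 4·6 + 7)/6 = 36/6 = 6; σ²_E = ((7−5)/6)² = 0.111

Forward pass:
ES_A = 0; EF_A = 4
ES_B = 4; EF_B = 4+7 = 11
ES_C = 4; EF_C = 4+2 = 6
ES_D = 4; EF_D = 4+3 = 7
ES_E = max(EF_B=11, EF_C=6, EF_D=7) = 11; EF_E = 11+6 = 17
Expected project duration μ = 17 hours. Critical path: A → B → E.

Variances on critical path: σ²_A=2.778, σ²_B=4.000, σ²_E=0.111.
Largest is σ²_B = 4.000.

B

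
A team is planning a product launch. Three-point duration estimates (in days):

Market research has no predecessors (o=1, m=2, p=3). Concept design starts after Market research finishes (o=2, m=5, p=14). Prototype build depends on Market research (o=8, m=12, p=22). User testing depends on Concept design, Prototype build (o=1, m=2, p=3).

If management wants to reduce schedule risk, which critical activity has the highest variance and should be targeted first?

te_Market research = (1 + 4·2 + 3)/6 = 12/6 = 2; σ²_Market research = ((3−1)/6)² = 0.111
te_Concept design = (2 + 4·5 + 14)/6 = 36/6 = 6; σ²_Concept design = ((14−2)/6)² = 4.000
te_Prototype build = (8 + 4·12 + 22)/6 = 78/6 = 13; σ²_Prototype build = ((22−8)/6)² = 5.444
te_User testing = (1 + 4·2 + 3)/6 = 12/6 = 2; σ²_User testing = ((3−1)/6)² = 0.111

Forward pass:
ES_Market research = 0; EF_Market research = 2
ES_Concept design = 2; EF_Concept design = 2+6 = 8
ES_Prototype build = 2; EF_Prototype build = 2+13 = 15
ES_User testing = max(EF_Concept design=8, EF_Prototype build=15) = 15; EF_User testing = 15+2 = 17
Expected project duration μ = 17 days. Critical path: Market research → Prototype build → User testing.

Variances on critical path: σ²_Market research=0.111, σ²_Prototype build=5.444, σ²_User testing=0.111.
Largest is σ²_Prototype build = 5.444.

Prototype build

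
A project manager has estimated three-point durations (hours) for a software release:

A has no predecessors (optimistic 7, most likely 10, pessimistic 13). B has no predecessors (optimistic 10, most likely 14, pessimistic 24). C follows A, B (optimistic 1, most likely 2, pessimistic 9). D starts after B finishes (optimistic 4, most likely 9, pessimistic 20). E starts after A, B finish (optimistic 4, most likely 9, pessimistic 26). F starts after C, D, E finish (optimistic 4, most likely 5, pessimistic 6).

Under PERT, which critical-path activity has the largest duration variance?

E

te_A = (7 + 4·10 + 13)/6 = 60/6 = 10; σ²_A = ((13−7)/6)² = 1.000
te_B = (10 + 4·14 + 24)/6 = 90/6 = 15; σ²_B = ((24−10)/6)² = 5.444
te_C = (1 + 4·2 + 9)/6 = 18/6 = 3; σ²_C = ((9−1)/6)² = 1.778
te_D = (4 + 4·9 + 20)/6 = 60/6 = 10; σ²_D = ((20−4)/6)² = 7.111
te_E = (4 + 4·9 + 26)/6 = 66/6 = 11; σ²_E = ((26−4)/6)² = 13.444
te_F = (4 + 4·5 + 6)/6 = 30/6 = 5; σ²_F = ((6−4)/6)² = 0.111

Forward pass:
ES_A = 0; EF_A = 10
ES_B = 0; EF_B = 15
ES_C = max(EF_A=10, EF_B=15) = 15; EF_C = 15+3 = 18
ES_D = 15; EF_D = 15+10 = 25
ES_E = max(EF_A=10, EF_B=15) = 15; EF_E = 15+11 = 26
ES_F = max(EF_C=18, EF_D=25, EF_E=26) = 26; EF_F = 26+5 = 31
Expected project duration μ = 31 hours. Critical path: B → E → F.

Variances on critical path: σ²_B=5.444, σ²_E=13.444, σ²_F=0.111.
Largest is σ²_E = 13.444.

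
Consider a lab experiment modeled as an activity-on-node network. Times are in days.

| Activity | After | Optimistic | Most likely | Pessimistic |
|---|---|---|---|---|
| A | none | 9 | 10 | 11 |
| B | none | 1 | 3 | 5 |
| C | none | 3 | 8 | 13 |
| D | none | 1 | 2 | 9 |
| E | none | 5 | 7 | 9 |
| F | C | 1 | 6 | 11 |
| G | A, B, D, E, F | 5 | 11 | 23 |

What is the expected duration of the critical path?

te_A = (9 + 4·10 + 11)/6 = 60/6 = 10
te_B = (1 + 4·3 + 5)/6 = 18/6 = 3
te_C = (3 + 4·8 + 13)/6 = 48/6 = 8
te_D = (1 + 4·2 + 9)/6 = 18/6 = 3
te_E = (5 + 4·7 + 9)/6 = 42/6 = 7
te_F = (1 + 4·6 + 11)/6 = 36/6 = 6
te_G = (5 + 4·11 + 23)/6 = 72/6 = 12

Forward pass:
ES_A = 0; EF_A = 10
ES_B = 0; EF_B = 3
ES_C = 0; EF_C = 8
ES_D = 0; EF_D = 3
ES_E = 0; EF_E = 7
ES_F = 8; EF_F = 8+6 = 14
ES_G = max(EF_A=10, EF_B=3, EF_D=3, EF_E=7, EF_F=14) = 14; EF_G = 14+12 = 26
Expected project duration μ = 26 days. Critical path: C → F → G.

26 days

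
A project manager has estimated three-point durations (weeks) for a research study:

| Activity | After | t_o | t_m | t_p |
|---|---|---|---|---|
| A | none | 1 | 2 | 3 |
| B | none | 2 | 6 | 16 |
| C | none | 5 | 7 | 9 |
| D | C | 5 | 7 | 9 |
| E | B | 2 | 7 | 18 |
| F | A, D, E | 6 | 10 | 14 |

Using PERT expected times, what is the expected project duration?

te_A = (1 + 4·2 + 3)/6 = 12/6 = 2
te_B = (2 + 4·6 + 16)/6 = 42/6 = 7
te_C = (5 + 4·7 + 9)/6 = 42/6 = 7
te_D = (5 + 4·7 + 9)/6 = 42/6 = 7
te_E = (2 + 4·7 + 18)/6 = 48/6 = 8
te_F = (6 + 4·10 + 14)/6 = 60/6 = 10

Forward pass:
ES_A = 0; EF_A = 2
ES_B = 0; EF_B = 7
ES_C = 0; EF_C = 7
ES_D = 7; EF_D = 7+7 = 14
ES_E = 7; EF_E = 7+8 = 15
ES_F = max(EF_A=2, EF_D=14, EF_E=15) = 15; EF_F = 15+10 = 25
Expected project duration μ = 25 weeks. Critical path: B → E → F.

25 weeks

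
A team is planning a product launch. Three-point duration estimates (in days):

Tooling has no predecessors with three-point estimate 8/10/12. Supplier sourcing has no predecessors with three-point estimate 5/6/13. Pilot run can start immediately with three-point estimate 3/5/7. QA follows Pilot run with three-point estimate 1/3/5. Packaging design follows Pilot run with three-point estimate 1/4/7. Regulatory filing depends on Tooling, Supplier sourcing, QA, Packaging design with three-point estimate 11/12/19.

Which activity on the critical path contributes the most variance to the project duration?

Regulatory filing

te_Tooling = (8 + 4·10 + 12)/6 = 60/6 = 10; σ²_Tooling = ((12−8)/6)² = 0.444
te_Supplier sourcing = (5 + 4·6 + 13)/6 = 42/6 = 7; σ²_Supplier sourcing = ((13−5)/6)² = 1.778
te_Pilot run = (3 + 4·5 + 7)/6 = 30/6 = 5; σ²_Pilot run = ((7−3)/6)² = 0.444
te_QA = (1 + 4·3 + 5)/6 = 18/6 = 3; σ²_QA = ((5−1)/6)² = 0.444
te_Packaging design = (1 + 4·4 + 7)/6 = 24/6 = 4; σ²_Packaging design = ((7−1)/6)² = 1.000
te_Regulatory filing = (11 + 4·12 + 19)/6 = 78/6 = 13; σ²_Regulatory filing = ((19−11)/6)² = 1.778

Forward pass:
ES_Tooling = 0; EF_Tooling = 10
ES_Supplier sourcing = 0; EF_Supplier sourcing = 7
ES_Pilot run = 0; EF_Pilot run = 5
ES_QA = 5; EF_QA = 5+3 = 8
ES_Packaging design = 5; EF_Packaging design = 5+4 = 9
ES_Regulatory filing = max(EF_Tooling=10, EF_Supplier sourcing=7, EF_QA=8, EF_Packaging design=9) = 10; EF_Regulatory filing = 10+13 = 23
Expected project duration μ = 23 days. Critical path: Tooling → Regulatory filing.

Variances on critical path: σ²_Tooling=0.444, σ²_Regulatory filing=1.778.
Largest is σ²_Regulatory filing = 1.778.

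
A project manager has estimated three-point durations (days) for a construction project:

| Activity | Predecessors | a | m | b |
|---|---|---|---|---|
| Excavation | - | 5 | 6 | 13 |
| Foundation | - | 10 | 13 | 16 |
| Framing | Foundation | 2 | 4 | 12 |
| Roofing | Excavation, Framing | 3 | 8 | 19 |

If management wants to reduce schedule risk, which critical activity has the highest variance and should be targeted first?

Roofing

te_Excavation = (5 + 4·6 + 13)/6 = 42/6 = 7; σ²_Excavation = ((13−5)/6)² = 1.778
te_Foundation = (10 + 4·13 + 16)/6 = 78/6 = 13; σ²_Foundation = ((16−10)/6)² = 1.000
te_Framing = (2 + 4·4 + 12)/6 = 30/6 = 5; σ²_Framing = ((12−2)/6)² = 2.778
te_Roofing = (3 + 4·8 + 19)/6 = 54/6 = 9; σ²_Roofing = ((19−3)/6)² = 7.111

Forward pass:
ES_Excavation = 0; EF_Excavation = 7
ES_Foundation = 0; EF_Foundation = 13
ES_Framing = 13; EF_Framing = 13+5 = 18
ES_Roofing = max(EF_Excavation=7, EF_Framing=18) = 18; EF_Roofing = 18+9 = 27
Expected project duration μ = 27 days. Critical path: Foundation → Framing → Roofing.

Variances on critical path: σ²_Foundation=1.000, σ²_Framing=2.778, σ²_Roofing=7.111.
Largest is σ²_Roofing = 7.111.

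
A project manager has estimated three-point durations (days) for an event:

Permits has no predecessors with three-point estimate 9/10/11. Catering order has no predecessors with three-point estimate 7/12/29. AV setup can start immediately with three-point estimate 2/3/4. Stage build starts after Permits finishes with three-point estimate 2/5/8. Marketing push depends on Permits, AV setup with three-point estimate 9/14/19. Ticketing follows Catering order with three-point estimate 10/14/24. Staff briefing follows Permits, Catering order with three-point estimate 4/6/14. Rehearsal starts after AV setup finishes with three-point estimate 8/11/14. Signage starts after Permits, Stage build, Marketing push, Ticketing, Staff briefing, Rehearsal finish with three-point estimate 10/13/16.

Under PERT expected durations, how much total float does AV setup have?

te_Permits = (9 + 4·10 + 11)/6 = 60/6 = 10
te_Catering order = (7 + 4·12 + 29)/6 = 84/6 = 14
te_AV setup = (2 + 4·3 + 4)/6 = 18/6 = 3
te_Stage build = (2 + 4·5 + 8)/6 = 30/6 = 5
te_Marketing push = (9 + 4·14 + 19)/6 = 84/6 = 14
te_Ticketing = (10 + 4·14 + 24)/6 = 90/6 = 15
te_Staff briefing = (4 + 4·6 + 14)/6 = 42/6 = 7
te_Rehearsal = (8 + 4·11 + 14)/6 = 66/6 = 11
te_Signage = (10 + 4·13 + 16)/6 = 78/6 = 13

Forward pass:
ES_Permits = 0; EF_Permits = 10
ES_Catering order = 0; EF_Catering order = 14
ES_AV setup = 0; EF_AV setup = 3
ES_Stage build = 10; EF_Stage build = 10+5 = 15
ES_Marketing push = max(EF_Permits=10, EF_AV setup=3) = 10; EF_Marketing push = 10+14 = 24
ES_Ticketing = 14; EF_Ticketing = 14+15 = 29
ES_Staff briefing = max(EF_Permits=10, EF_Catering order=14) = 14; EF_Staff briefing = 14+7 = 21
ES_Rehearsal = 3; EF_Rehearsal = 3+11 = 14
ES_Signage = max(EF_Permits=10, EF_Stage build=15, EF_Marketing push=24, EF_Ticketing=29, EF_Staff briefing=21, EF_Rehearsal=14) = 29; EF_Signage = 29+13 = 42
Expected project duration μ = 42 days. Critical path: Catering order → Ticketing → Signage.

Backward pass:
LF_Signage = 42; LS_Signage = 42−13 = 29
LF_Rehearsal = LS_Signage = 29; LS_Rehearsal = 29−11 = 18
LF_Staff briefing = LS_Signage = 29; LS_Staff briefing = 29−7 = 22
LF_Ticketing = LS_Signage = 29; LS_Ticketing = 29−15 = 14
LF_Marketing push = LS_Signage = 29; LS_Marketing push = 29−14 = 15
LF_Stage build = LS_Signage = 29; LS_Stage build = 29−5 = 24
LF_AV setup = min(LS_Marketing push=15, LS_Rehearsal=18) = 15; LS_AV setup = 15−3 = 12
LF_Catering order = min(LS_Ticketing=14, LS_Staff briefing=22) = 14; LS_Catering order = 14−14 = 0
LF_Permits = min(LS_Stage build=24, LS_Marketing push=15, LS_Staff briefing=22, LS_Signage=29) = 15; LS_Permits = 15−10 = 5
Slack_AV setup = LS_AV setup − ES_AV setup = 12 − 0 = 12

12 days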